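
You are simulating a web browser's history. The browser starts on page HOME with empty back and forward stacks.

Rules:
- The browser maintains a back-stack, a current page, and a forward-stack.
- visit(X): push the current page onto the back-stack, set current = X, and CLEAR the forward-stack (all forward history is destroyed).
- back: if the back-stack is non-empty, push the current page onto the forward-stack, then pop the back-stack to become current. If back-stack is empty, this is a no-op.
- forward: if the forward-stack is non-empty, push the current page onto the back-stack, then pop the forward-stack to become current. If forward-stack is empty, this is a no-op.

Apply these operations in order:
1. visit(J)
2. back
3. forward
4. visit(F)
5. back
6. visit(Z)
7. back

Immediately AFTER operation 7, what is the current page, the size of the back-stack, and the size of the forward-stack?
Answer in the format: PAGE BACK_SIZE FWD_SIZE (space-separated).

After 1 (visit(J)): cur=J back=1 fwd=0
After 2 (back): cur=HOME back=0 fwd=1
After 3 (forward): cur=J back=1 fwd=0
After 4 (visit(F)): cur=F back=2 fwd=0
After 5 (back): cur=J back=1 fwd=1
After 6 (visit(Z)): cur=Z back=2 fwd=0
After 7 (back): cur=J back=1 fwd=1

J 1 1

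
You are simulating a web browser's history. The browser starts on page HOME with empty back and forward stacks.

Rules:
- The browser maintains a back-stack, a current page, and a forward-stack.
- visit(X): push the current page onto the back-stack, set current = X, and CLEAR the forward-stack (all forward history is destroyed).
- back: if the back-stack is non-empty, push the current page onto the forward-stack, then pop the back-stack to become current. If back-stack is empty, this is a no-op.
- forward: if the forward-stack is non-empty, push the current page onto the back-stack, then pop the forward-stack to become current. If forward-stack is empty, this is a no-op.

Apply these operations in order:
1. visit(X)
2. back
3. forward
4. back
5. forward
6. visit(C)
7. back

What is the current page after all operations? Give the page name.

Answer: X

Derivation:
After 1 (visit(X)): cur=X back=1 fwd=0
After 2 (back): cur=HOME back=0 fwd=1
After 3 (forward): cur=X back=1 fwd=0
After 4 (back): cur=HOME back=0 fwd=1
After 5 (forward): cur=X back=1 fwd=0
After 6 (visit(C)): cur=C back=2 fwd=0
After 7 (back): cur=X back=1 fwd=1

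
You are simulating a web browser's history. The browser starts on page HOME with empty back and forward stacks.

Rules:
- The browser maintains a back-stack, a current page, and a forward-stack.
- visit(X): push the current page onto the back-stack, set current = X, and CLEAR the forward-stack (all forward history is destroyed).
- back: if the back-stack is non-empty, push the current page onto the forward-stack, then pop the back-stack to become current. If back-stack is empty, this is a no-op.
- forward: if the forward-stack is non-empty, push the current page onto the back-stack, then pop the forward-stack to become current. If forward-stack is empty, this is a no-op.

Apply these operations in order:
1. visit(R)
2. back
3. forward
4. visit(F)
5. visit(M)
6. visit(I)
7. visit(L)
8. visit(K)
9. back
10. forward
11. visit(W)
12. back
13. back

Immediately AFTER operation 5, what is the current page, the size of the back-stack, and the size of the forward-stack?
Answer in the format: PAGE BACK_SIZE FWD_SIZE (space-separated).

After 1 (visit(R)): cur=R back=1 fwd=0
After 2 (back): cur=HOME back=0 fwd=1
After 3 (forward): cur=R back=1 fwd=0
After 4 (visit(F)): cur=F back=2 fwd=0
After 5 (visit(M)): cur=M back=3 fwd=0

M 3 0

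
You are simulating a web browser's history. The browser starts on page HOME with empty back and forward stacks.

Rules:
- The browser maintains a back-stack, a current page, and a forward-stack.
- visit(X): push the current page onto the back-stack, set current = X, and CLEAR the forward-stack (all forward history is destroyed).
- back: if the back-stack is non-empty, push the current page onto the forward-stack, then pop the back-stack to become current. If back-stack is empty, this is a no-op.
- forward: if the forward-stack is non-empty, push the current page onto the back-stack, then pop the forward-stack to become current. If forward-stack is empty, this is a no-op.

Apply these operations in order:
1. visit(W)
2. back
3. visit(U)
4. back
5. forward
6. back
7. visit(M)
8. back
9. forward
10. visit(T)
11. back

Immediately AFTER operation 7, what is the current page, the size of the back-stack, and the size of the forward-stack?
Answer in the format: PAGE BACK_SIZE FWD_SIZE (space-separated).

After 1 (visit(W)): cur=W back=1 fwd=0
After 2 (back): cur=HOME back=0 fwd=1
After 3 (visit(U)): cur=U back=1 fwd=0
After 4 (back): cur=HOME back=0 fwd=1
After 5 (forward): cur=U back=1 fwd=0
After 6 (back): cur=HOME back=0 fwd=1
After 7 (visit(M)): cur=M back=1 fwd=0

M 1 0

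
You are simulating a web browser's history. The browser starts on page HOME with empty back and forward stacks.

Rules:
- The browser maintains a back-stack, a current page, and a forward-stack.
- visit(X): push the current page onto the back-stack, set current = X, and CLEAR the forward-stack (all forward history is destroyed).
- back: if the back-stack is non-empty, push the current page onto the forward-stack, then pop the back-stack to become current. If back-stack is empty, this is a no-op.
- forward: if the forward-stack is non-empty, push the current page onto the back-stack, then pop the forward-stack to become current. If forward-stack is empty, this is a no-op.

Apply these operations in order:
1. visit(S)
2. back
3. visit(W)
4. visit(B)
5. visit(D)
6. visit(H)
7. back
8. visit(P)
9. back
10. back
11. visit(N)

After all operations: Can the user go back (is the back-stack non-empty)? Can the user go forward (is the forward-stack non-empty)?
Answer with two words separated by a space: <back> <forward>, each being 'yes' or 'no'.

After 1 (visit(S)): cur=S back=1 fwd=0
After 2 (back): cur=HOME back=0 fwd=1
After 3 (visit(W)): cur=W back=1 fwd=0
After 4 (visit(B)): cur=B back=2 fwd=0
After 5 (visit(D)): cur=D back=3 fwd=0
After 6 (visit(H)): cur=H back=4 fwd=0
After 7 (back): cur=D back=3 fwd=1
After 8 (visit(P)): cur=P back=4 fwd=0
After 9 (back): cur=D back=3 fwd=1
After 10 (back): cur=B back=2 fwd=2
After 11 (visit(N)): cur=N back=3 fwd=0

Answer: yes no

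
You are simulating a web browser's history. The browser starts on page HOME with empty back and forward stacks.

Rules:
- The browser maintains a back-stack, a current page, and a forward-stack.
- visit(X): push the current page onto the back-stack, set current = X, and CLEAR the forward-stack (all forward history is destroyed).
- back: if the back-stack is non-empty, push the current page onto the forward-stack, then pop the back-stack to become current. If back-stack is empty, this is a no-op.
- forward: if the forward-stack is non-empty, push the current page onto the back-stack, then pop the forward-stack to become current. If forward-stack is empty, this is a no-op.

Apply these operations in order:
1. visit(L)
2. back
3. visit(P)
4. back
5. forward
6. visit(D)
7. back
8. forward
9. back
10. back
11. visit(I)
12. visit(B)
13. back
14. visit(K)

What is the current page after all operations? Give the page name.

After 1 (visit(L)): cur=L back=1 fwd=0
After 2 (back): cur=HOME back=0 fwd=1
After 3 (visit(P)): cur=P back=1 fwd=0
After 4 (back): cur=HOME back=0 fwd=1
After 5 (forward): cur=P back=1 fwd=0
After 6 (visit(D)): cur=D back=2 fwd=0
After 7 (back): cur=P back=1 fwd=1
After 8 (forward): cur=D back=2 fwd=0
After 9 (back): cur=P back=1 fwd=1
After 10 (back): cur=HOME back=0 fwd=2
After 11 (visit(I)): cur=I back=1 fwd=0
After 12 (visit(B)): cur=B back=2 fwd=0
After 13 (back): cur=I back=1 fwd=1
After 14 (visit(K)): cur=K back=2 fwd=0

Answer: K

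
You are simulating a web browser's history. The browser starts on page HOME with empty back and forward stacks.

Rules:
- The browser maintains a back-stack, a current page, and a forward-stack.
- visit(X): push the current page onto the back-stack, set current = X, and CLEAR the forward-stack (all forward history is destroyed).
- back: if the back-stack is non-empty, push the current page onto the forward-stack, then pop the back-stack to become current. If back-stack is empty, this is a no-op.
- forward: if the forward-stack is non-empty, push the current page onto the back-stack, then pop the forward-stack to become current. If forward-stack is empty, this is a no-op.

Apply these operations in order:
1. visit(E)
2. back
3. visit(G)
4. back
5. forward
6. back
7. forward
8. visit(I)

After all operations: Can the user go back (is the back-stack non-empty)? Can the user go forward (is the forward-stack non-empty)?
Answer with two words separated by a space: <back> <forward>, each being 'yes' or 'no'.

Answer: yes no

Derivation:
After 1 (visit(E)): cur=E back=1 fwd=0
After 2 (back): cur=HOME back=0 fwd=1
After 3 (visit(G)): cur=G back=1 fwd=0
After 4 (back): cur=HOME back=0 fwd=1
After 5 (forward): cur=G back=1 fwd=0
After 6 (back): cur=HOME back=0 fwd=1
After 7 (forward): cur=G back=1 fwd=0
After 8 (visit(I)): cur=I back=2 fwd=0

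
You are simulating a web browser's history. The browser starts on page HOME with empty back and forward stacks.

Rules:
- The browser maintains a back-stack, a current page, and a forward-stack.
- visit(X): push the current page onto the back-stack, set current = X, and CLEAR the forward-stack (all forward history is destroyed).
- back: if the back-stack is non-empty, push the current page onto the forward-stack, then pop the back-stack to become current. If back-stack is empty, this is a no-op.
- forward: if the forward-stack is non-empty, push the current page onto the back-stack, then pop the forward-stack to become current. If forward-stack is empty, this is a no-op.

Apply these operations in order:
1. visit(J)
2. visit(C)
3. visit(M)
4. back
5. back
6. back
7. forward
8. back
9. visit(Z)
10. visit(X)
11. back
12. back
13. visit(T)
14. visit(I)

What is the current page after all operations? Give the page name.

Answer: I

Derivation:
After 1 (visit(J)): cur=J back=1 fwd=0
After 2 (visit(C)): cur=C back=2 fwd=0
After 3 (visit(M)): cur=M back=3 fwd=0
After 4 (back): cur=C back=2 fwd=1
After 5 (back): cur=J back=1 fwd=2
After 6 (back): cur=HOME back=0 fwd=3
After 7 (forward): cur=J back=1 fwd=2
After 8 (back): cur=HOME back=0 fwd=3
After 9 (visit(Z)): cur=Z back=1 fwd=0
After 10 (visit(X)): cur=X back=2 fwd=0
After 11 (back): cur=Z back=1 fwd=1
After 12 (back): cur=HOME back=0 fwd=2
After 13 (visit(T)): cur=T back=1 fwd=0
After 14 (visit(I)): cur=I back=2 fwd=0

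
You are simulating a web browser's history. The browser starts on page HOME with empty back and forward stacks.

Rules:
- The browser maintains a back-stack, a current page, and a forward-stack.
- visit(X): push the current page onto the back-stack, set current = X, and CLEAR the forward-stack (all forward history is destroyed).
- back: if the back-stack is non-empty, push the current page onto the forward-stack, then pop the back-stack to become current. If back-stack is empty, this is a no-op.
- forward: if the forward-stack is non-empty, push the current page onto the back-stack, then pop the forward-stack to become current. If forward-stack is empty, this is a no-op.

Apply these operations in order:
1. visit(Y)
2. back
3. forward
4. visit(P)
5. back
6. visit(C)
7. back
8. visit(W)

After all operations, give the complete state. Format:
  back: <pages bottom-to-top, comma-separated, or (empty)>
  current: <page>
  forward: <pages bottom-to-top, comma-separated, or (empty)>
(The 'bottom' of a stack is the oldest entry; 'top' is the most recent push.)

Answer: back: HOME,Y
current: W
forward: (empty)

Derivation:
After 1 (visit(Y)): cur=Y back=1 fwd=0
After 2 (back): cur=HOME back=0 fwd=1
After 3 (forward): cur=Y back=1 fwd=0
After 4 (visit(P)): cur=P back=2 fwd=0
After 5 (back): cur=Y back=1 fwd=1
After 6 (visit(C)): cur=C back=2 fwd=0
After 7 (back): cur=Y back=1 fwd=1
After 8 (visit(W)): cur=W back=2 fwd=0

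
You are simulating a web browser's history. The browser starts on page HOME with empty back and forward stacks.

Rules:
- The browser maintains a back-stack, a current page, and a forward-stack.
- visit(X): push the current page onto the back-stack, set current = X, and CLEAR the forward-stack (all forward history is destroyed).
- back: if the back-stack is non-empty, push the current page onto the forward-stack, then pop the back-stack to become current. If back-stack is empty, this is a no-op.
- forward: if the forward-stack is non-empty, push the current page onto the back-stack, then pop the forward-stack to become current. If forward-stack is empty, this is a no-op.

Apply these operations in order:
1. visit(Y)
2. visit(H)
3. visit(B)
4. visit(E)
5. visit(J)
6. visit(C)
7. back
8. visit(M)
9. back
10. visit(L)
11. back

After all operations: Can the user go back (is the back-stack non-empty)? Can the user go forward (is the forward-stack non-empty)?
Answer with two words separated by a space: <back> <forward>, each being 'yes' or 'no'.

Answer: yes yes

Derivation:
After 1 (visit(Y)): cur=Y back=1 fwd=0
After 2 (visit(H)): cur=H back=2 fwd=0
After 3 (visit(B)): cur=B back=3 fwd=0
After 4 (visit(E)): cur=E back=4 fwd=0
After 5 (visit(J)): cur=J back=5 fwd=0
After 6 (visit(C)): cur=C back=6 fwd=0
After 7 (back): cur=J back=5 fwd=1
After 8 (visit(M)): cur=M back=6 fwd=0
After 9 (back): cur=J back=5 fwd=1
After 10 (visit(L)): cur=L back=6 fwd=0
After 11 (back): cur=J back=5 fwd=1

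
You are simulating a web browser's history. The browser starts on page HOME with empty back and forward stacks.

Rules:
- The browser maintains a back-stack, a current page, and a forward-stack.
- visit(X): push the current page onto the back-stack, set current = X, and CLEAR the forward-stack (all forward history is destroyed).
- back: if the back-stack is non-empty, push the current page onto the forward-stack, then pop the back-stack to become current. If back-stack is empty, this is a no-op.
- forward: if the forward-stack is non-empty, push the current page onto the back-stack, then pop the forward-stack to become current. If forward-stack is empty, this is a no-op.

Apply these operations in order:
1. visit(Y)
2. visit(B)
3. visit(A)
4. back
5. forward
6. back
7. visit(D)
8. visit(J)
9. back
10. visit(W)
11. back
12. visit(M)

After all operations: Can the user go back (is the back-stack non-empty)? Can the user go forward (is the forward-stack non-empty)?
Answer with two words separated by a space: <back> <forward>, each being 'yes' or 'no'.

Answer: yes no

Derivation:
After 1 (visit(Y)): cur=Y back=1 fwd=0
After 2 (visit(B)): cur=B back=2 fwd=0
After 3 (visit(A)): cur=A back=3 fwd=0
After 4 (back): cur=B back=2 fwd=1
After 5 (forward): cur=A back=3 fwd=0
After 6 (back): cur=B back=2 fwd=1
After 7 (visit(D)): cur=D back=3 fwd=0
After 8 (visit(J)): cur=J back=4 fwd=0
After 9 (back): cur=D back=3 fwd=1
After 10 (visit(W)): cur=W back=4 fwd=0
After 11 (back): cur=D back=3 fwd=1
After 12 (visit(M)): cur=M back=4 fwd=0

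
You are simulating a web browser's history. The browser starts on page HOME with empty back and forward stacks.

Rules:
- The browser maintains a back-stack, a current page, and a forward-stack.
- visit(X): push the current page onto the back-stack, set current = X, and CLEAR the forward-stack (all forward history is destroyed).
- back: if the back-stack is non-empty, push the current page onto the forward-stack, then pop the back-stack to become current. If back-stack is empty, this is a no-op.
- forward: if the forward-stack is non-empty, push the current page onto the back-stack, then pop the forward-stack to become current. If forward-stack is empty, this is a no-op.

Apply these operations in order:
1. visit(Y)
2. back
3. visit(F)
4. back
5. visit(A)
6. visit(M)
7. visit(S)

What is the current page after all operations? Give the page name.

After 1 (visit(Y)): cur=Y back=1 fwd=0
After 2 (back): cur=HOME back=0 fwd=1
After 3 (visit(F)): cur=F back=1 fwd=0
After 4 (back): cur=HOME back=0 fwd=1
After 5 (visit(A)): cur=A back=1 fwd=0
After 6 (visit(M)): cur=M back=2 fwd=0
After 7 (visit(S)): cur=S back=3 fwd=0

Answer: S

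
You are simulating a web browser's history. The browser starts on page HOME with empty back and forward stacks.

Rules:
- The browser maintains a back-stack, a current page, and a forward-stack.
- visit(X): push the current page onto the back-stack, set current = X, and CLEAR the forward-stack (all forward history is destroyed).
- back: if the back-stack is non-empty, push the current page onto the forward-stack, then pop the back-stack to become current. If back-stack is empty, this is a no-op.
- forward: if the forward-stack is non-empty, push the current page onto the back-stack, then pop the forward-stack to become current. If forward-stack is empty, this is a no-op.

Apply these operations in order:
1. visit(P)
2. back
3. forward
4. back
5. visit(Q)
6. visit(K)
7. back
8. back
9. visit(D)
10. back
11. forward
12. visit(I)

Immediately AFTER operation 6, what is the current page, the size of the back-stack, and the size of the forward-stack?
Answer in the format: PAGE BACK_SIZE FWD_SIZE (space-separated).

After 1 (visit(P)): cur=P back=1 fwd=0
After 2 (back): cur=HOME back=0 fwd=1
After 3 (forward): cur=P back=1 fwd=0
After 4 (back): cur=HOME back=0 fwd=1
After 5 (visit(Q)): cur=Q back=1 fwd=0
After 6 (visit(K)): cur=K back=2 fwd=0

K 2 0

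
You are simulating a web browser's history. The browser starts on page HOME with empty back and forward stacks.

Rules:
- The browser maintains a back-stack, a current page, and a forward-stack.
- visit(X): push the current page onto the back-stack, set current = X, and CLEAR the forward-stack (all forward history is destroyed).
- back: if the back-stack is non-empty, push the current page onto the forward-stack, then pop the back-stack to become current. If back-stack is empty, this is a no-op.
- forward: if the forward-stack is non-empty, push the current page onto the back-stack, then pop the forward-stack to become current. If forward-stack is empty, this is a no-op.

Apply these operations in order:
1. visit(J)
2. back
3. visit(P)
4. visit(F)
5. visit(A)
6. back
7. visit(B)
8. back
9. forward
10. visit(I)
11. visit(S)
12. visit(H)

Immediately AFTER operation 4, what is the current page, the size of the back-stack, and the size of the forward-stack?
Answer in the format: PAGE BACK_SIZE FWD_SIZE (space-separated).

After 1 (visit(J)): cur=J back=1 fwd=0
After 2 (back): cur=HOME back=0 fwd=1
After 3 (visit(P)): cur=P back=1 fwd=0
After 4 (visit(F)): cur=F back=2 fwd=0

F 2 0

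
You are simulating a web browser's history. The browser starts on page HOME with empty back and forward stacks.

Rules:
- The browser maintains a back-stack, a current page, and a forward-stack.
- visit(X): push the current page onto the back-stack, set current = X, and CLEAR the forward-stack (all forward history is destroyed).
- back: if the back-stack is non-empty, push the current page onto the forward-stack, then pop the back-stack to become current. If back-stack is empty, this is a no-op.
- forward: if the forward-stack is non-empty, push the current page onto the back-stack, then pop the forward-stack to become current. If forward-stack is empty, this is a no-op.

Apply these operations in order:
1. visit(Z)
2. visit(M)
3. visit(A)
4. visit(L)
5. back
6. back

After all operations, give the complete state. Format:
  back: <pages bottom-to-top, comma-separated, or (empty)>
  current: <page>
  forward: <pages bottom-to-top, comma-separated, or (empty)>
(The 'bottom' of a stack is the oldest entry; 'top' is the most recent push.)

After 1 (visit(Z)): cur=Z back=1 fwd=0
After 2 (visit(M)): cur=M back=2 fwd=0
After 3 (visit(A)): cur=A back=3 fwd=0
After 4 (visit(L)): cur=L back=4 fwd=0
After 5 (back): cur=A back=3 fwd=1
After 6 (back): cur=M back=2 fwd=2

Answer: back: HOME,Z
current: M
forward: L,A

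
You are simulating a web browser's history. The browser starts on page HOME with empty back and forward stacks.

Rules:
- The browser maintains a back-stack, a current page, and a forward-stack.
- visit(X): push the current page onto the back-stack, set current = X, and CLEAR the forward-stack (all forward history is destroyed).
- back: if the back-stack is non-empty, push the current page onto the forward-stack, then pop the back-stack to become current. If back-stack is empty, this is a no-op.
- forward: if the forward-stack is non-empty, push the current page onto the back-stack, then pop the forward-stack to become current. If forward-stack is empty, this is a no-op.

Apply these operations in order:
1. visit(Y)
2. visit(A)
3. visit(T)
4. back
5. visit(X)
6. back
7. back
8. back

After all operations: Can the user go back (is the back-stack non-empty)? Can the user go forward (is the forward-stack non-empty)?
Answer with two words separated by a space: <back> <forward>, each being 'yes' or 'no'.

After 1 (visit(Y)): cur=Y back=1 fwd=0
After 2 (visit(A)): cur=A back=2 fwd=0
After 3 (visit(T)): cur=T back=3 fwd=0
After 4 (back): cur=A back=2 fwd=1
After 5 (visit(X)): cur=X back=3 fwd=0
After 6 (back): cur=A back=2 fwd=1
After 7 (back): cur=Y back=1 fwd=2
After 8 (back): cur=HOME back=0 fwd=3

Answer: no yes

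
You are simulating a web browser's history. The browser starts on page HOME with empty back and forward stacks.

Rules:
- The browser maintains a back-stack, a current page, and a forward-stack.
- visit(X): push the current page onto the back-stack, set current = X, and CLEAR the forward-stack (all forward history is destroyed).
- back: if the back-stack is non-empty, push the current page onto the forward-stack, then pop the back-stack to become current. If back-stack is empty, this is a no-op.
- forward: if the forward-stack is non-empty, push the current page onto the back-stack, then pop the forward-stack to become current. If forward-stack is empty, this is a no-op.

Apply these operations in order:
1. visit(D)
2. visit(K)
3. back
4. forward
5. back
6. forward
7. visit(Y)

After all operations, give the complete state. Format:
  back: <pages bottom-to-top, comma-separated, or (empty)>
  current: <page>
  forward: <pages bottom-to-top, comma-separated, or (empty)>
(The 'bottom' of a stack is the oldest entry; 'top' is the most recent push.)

After 1 (visit(D)): cur=D back=1 fwd=0
After 2 (visit(K)): cur=K back=2 fwd=0
After 3 (back): cur=D back=1 fwd=1
After 4 (forward): cur=K back=2 fwd=0
After 5 (back): cur=D back=1 fwd=1
After 6 (forward): cur=K back=2 fwd=0
After 7 (visit(Y)): cur=Y back=3 fwd=0

Answer: back: HOME,D,K
current: Y
forward: (empty)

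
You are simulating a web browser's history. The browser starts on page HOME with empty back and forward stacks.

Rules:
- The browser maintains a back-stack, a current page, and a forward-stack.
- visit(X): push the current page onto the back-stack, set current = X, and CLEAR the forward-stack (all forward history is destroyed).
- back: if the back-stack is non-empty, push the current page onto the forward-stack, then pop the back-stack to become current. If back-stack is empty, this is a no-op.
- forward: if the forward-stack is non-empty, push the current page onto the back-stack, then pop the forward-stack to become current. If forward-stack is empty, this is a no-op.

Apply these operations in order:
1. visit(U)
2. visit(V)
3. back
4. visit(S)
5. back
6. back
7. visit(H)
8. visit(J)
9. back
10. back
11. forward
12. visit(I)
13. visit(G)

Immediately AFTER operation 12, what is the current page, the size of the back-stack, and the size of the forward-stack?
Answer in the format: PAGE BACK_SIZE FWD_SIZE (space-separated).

After 1 (visit(U)): cur=U back=1 fwd=0
After 2 (visit(V)): cur=V back=2 fwd=0
After 3 (back): cur=U back=1 fwd=1
After 4 (visit(S)): cur=S back=2 fwd=0
After 5 (back): cur=U back=1 fwd=1
After 6 (back): cur=HOME back=0 fwd=2
After 7 (visit(H)): cur=H back=1 fwd=0
After 8 (visit(J)): cur=J back=2 fwd=0
After 9 (back): cur=H back=1 fwd=1
After 10 (back): cur=HOME back=0 fwd=2
After 11 (forward): cur=H back=1 fwd=1
After 12 (visit(I)): cur=I back=2 fwd=0

I 2 0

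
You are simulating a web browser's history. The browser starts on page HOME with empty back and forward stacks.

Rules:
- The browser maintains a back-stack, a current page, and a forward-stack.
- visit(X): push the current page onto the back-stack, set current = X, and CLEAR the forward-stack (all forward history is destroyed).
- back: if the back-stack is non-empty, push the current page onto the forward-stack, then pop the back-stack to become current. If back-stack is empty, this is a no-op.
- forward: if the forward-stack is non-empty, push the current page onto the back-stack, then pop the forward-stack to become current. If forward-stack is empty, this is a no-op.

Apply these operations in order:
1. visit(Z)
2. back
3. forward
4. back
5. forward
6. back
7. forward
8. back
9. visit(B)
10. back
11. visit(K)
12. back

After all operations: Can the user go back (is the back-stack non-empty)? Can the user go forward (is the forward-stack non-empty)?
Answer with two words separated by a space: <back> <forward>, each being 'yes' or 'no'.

Answer: no yes

Derivation:
After 1 (visit(Z)): cur=Z back=1 fwd=0
After 2 (back): cur=HOME back=0 fwd=1
After 3 (forward): cur=Z back=1 fwd=0
After 4 (back): cur=HOME back=0 fwd=1
After 5 (forward): cur=Z back=1 fwd=0
After 6 (back): cur=HOME back=0 fwd=1
After 7 (forward): cur=Z back=1 fwd=0
After 8 (back): cur=HOME back=0 fwd=1
After 9 (visit(B)): cur=B back=1 fwd=0
After 10 (back): cur=HOME back=0 fwd=1
After 11 (visit(K)): cur=K back=1 fwd=0
After 12 (back): cur=HOME back=0 fwd=1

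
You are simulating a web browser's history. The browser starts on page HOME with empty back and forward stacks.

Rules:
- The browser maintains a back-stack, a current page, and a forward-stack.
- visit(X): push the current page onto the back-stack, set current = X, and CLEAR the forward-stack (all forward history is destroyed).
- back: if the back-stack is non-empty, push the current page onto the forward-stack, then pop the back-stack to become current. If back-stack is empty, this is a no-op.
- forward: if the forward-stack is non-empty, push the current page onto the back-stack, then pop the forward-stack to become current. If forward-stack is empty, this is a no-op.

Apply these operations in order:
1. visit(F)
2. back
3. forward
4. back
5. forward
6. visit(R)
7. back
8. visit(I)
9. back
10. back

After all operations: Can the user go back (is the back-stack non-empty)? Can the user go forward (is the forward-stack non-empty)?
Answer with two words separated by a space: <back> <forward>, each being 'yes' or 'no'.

Answer: no yes

Derivation:
After 1 (visit(F)): cur=F back=1 fwd=0
After 2 (back): cur=HOME back=0 fwd=1
After 3 (forward): cur=F back=1 fwd=0
After 4 (back): cur=HOME back=0 fwd=1
After 5 (forward): cur=F back=1 fwd=0
After 6 (visit(R)): cur=R back=2 fwd=0
After 7 (back): cur=F back=1 fwd=1
After 8 (visit(I)): cur=I back=2 fwd=0
After 9 (back): cur=F back=1 fwd=1
After 10 (back): cur=HOME back=0 fwd=2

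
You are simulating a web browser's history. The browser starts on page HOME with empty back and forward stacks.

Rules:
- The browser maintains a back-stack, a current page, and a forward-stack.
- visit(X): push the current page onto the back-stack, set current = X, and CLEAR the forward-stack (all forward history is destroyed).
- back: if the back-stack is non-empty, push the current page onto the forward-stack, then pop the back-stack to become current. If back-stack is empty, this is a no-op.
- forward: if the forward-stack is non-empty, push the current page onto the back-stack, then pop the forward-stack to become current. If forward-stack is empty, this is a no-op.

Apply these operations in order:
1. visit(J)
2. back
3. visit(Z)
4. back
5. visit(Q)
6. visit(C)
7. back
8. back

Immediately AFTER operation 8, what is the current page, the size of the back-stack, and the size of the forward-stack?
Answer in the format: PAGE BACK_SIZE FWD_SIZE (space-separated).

After 1 (visit(J)): cur=J back=1 fwd=0
After 2 (back): cur=HOME back=0 fwd=1
After 3 (visit(Z)): cur=Z back=1 fwd=0
After 4 (back): cur=HOME back=0 fwd=1
After 5 (visit(Q)): cur=Q back=1 fwd=0
After 6 (visit(C)): cur=C back=2 fwd=0
After 7 (back): cur=Q back=1 fwd=1
After 8 (back): cur=HOME back=0 fwd=2

HOME 0 2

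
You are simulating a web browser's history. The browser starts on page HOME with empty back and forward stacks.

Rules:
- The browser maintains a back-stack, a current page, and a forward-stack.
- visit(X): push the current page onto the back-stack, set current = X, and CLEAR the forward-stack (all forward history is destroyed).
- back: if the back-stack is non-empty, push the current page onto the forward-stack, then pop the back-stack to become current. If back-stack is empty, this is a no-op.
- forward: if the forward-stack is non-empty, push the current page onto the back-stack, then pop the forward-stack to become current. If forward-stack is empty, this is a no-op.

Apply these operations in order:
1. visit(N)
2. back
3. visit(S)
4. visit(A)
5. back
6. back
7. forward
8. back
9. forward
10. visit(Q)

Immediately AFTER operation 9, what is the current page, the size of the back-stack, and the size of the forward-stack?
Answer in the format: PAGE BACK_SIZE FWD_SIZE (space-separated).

After 1 (visit(N)): cur=N back=1 fwd=0
After 2 (back): cur=HOME back=0 fwd=1
After 3 (visit(S)): cur=S back=1 fwd=0
After 4 (visit(A)): cur=A back=2 fwd=0
After 5 (back): cur=S back=1 fwd=1
After 6 (back): cur=HOME back=0 fwd=2
After 7 (forward): cur=S back=1 fwd=1
After 8 (back): cur=HOME back=0 fwd=2
After 9 (forward): cur=S back=1 fwd=1

S 1 1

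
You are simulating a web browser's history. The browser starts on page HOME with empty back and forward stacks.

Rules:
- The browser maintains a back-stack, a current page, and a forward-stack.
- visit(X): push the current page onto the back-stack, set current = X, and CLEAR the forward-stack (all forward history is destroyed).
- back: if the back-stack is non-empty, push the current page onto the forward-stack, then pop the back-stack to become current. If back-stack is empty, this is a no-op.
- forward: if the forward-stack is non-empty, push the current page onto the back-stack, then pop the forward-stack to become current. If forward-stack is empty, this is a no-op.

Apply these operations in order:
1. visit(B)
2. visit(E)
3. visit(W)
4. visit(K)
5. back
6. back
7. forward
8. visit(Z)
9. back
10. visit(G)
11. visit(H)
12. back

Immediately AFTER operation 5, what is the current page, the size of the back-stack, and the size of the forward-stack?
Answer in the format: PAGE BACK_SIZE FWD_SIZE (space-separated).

After 1 (visit(B)): cur=B back=1 fwd=0
After 2 (visit(E)): cur=E back=2 fwd=0
After 3 (visit(W)): cur=W back=3 fwd=0
After 4 (visit(K)): cur=K back=4 fwd=0
After 5 (back): cur=W back=3 fwd=1

W 3 1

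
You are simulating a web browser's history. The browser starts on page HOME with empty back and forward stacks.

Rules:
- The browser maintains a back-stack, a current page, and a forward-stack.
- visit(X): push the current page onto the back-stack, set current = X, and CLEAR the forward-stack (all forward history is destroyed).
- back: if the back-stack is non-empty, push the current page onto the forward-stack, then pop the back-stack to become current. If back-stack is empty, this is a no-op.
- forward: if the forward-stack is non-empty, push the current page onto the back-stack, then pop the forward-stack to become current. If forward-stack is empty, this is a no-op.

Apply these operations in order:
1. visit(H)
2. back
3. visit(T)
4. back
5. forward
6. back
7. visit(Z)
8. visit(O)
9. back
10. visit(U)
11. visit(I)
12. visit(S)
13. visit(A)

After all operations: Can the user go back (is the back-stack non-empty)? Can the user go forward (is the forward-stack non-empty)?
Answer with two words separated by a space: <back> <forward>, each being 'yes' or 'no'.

Answer: yes no

Derivation:
After 1 (visit(H)): cur=H back=1 fwd=0
After 2 (back): cur=HOME back=0 fwd=1
After 3 (visit(T)): cur=T back=1 fwd=0
After 4 (back): cur=HOME back=0 fwd=1
After 5 (forward): cur=T back=1 fwd=0
After 6 (back): cur=HOME back=0 fwd=1
After 7 (visit(Z)): cur=Z back=1 fwd=0
After 8 (visit(O)): cur=O back=2 fwd=0
After 9 (back): cur=Z back=1 fwd=1
After 10 (visit(U)): cur=U back=2 fwd=0
After 11 (visit(I)): cur=I back=3 fwd=0
After 12 (visit(S)): cur=S back=4 fwd=0
After 13 (visit(A)): cur=A back=5 fwd=0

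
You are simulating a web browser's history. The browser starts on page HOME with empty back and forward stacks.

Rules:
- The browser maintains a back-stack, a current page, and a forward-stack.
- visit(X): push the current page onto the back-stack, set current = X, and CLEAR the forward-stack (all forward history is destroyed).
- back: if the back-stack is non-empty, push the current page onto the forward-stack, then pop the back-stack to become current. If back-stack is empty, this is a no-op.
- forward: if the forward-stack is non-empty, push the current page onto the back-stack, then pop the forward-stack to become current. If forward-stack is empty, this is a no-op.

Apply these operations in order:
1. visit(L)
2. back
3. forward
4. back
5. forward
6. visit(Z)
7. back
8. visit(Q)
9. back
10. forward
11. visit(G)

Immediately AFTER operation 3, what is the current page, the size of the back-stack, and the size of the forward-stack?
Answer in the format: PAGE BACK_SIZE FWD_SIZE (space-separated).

After 1 (visit(L)): cur=L back=1 fwd=0
After 2 (back): cur=HOME back=0 fwd=1
After 3 (forward): cur=L back=1 fwd=0

L 1 0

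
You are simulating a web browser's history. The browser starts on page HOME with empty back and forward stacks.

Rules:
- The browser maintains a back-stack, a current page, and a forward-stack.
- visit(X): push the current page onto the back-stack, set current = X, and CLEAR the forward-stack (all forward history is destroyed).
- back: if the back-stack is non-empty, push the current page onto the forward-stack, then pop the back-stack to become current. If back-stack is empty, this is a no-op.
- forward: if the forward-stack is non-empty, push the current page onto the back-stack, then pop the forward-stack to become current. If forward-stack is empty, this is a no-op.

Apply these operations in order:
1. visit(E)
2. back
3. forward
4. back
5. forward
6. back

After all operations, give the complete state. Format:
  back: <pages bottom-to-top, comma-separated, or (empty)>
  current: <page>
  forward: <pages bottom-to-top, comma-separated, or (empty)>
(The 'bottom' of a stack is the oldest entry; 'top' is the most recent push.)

After 1 (visit(E)): cur=E back=1 fwd=0
After 2 (back): cur=HOME back=0 fwd=1
After 3 (forward): cur=E back=1 fwd=0
After 4 (back): cur=HOME back=0 fwd=1
After 5 (forward): cur=E back=1 fwd=0
After 6 (back): cur=HOME back=0 fwd=1

Answer: back: (empty)
current: HOME
forward: E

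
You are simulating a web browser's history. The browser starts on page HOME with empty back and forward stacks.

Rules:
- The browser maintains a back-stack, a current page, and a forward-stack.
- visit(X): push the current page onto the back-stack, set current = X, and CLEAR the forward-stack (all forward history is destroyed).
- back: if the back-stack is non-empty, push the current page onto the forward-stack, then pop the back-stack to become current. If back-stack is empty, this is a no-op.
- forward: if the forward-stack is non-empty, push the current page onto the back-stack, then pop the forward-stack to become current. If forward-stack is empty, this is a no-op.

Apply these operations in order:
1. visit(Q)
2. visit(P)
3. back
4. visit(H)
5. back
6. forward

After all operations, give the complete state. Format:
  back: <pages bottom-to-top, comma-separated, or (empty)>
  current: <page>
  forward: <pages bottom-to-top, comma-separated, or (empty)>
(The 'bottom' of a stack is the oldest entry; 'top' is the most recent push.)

After 1 (visit(Q)): cur=Q back=1 fwd=0
After 2 (visit(P)): cur=P back=2 fwd=0
After 3 (back): cur=Q back=1 fwd=1
After 4 (visit(H)): cur=H back=2 fwd=0
After 5 (back): cur=Q back=1 fwd=1
After 6 (forward): cur=H back=2 fwd=0

Answer: back: HOME,Q
current: H
forward: (empty)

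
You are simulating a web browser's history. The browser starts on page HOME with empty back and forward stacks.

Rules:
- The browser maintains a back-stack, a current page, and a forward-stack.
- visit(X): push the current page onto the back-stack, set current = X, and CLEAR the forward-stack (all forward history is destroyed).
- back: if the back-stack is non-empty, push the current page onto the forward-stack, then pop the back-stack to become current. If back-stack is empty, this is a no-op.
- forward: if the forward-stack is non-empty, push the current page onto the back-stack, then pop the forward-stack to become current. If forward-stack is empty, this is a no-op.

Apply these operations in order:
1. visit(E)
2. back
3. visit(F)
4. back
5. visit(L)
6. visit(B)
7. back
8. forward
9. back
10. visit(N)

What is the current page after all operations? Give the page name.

After 1 (visit(E)): cur=E back=1 fwd=0
After 2 (back): cur=HOME back=0 fwd=1
After 3 (visit(F)): cur=F back=1 fwd=0
After 4 (back): cur=HOME back=0 fwd=1
After 5 (visit(L)): cur=L back=1 fwd=0
After 6 (visit(B)): cur=B back=2 fwd=0
After 7 (back): cur=L back=1 fwd=1
After 8 (forward): cur=B back=2 fwd=0
After 9 (back): cur=L back=1 fwd=1
After 10 (visit(N)): cur=N back=2 fwd=0

Answer: N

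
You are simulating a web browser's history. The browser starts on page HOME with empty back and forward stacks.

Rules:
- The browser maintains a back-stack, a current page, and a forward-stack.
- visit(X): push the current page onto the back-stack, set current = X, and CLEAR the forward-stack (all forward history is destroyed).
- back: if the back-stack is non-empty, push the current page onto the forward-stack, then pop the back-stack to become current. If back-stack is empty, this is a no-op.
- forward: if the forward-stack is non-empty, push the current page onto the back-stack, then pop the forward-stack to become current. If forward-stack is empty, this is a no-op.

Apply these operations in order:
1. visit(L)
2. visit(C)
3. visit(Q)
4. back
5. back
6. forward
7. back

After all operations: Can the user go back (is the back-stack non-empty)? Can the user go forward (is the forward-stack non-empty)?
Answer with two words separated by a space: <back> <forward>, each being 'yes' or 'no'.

Answer: yes yes

Derivation:
After 1 (visit(L)): cur=L back=1 fwd=0
After 2 (visit(C)): cur=C back=2 fwd=0
After 3 (visit(Q)): cur=Q back=3 fwd=0
After 4 (back): cur=C back=2 fwd=1
After 5 (back): cur=L back=1 fwd=2
After 6 (forward): cur=C back=2 fwd=1
After 7 (back): cur=L back=1 fwd=2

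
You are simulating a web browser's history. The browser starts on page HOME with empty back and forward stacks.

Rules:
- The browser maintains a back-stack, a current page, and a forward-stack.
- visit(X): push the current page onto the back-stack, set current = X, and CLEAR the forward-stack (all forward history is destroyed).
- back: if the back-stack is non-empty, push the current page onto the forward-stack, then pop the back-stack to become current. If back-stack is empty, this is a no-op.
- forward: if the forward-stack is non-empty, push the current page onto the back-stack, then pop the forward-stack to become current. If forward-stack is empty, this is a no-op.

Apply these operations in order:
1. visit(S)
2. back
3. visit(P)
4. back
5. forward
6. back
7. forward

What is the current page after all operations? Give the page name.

Answer: P

Derivation:
After 1 (visit(S)): cur=S back=1 fwd=0
After 2 (back): cur=HOME back=0 fwd=1
After 3 (visit(P)): cur=P back=1 fwd=0
After 4 (back): cur=HOME back=0 fwd=1
After 5 (forward): cur=P back=1 fwd=0
After 6 (back): cur=HOME back=0 fwd=1
After 7 (forward): cur=P back=1 fwd=0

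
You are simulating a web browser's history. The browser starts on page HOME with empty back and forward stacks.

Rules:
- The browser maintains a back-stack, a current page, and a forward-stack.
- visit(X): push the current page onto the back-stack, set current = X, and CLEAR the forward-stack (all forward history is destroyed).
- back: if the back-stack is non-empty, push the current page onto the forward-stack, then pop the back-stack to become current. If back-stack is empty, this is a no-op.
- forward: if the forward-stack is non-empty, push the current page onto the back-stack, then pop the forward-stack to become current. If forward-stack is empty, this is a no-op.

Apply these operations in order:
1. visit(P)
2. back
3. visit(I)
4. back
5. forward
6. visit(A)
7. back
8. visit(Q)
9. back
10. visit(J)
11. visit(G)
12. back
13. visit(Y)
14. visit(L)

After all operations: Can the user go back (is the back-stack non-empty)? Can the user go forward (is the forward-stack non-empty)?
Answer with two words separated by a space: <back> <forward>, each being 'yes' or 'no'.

After 1 (visit(P)): cur=P back=1 fwd=0
After 2 (back): cur=HOME back=0 fwd=1
After 3 (visit(I)): cur=I back=1 fwd=0
After 4 (back): cur=HOME back=0 fwd=1
After 5 (forward): cur=I back=1 fwd=0
After 6 (visit(A)): cur=A back=2 fwd=0
After 7 (back): cur=I back=1 fwd=1
After 8 (visit(Q)): cur=Q back=2 fwd=0
After 9 (back): cur=I back=1 fwd=1
After 10 (visit(J)): cur=J back=2 fwd=0
After 11 (visit(G)): cur=G back=3 fwd=0
After 12 (back): cur=J back=2 fwd=1
After 13 (visit(Y)): cur=Y back=3 fwd=0
After 14 (visit(L)): cur=L back=4 fwd=0

Answer: yes no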